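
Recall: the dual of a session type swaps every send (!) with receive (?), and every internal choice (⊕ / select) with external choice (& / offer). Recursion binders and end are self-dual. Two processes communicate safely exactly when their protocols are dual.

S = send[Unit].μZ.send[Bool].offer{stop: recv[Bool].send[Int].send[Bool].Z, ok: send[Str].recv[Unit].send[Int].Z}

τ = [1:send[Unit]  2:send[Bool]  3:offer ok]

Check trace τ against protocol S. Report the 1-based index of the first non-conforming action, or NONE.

NONE

[1] send[Unit]  ✓  state: μZ.…
[2] send[Bool]  ✓  state: offer{stop: recv[Bool].send[Int].send[Bool].μZ.…, ok: send[Str].recv[Unit].send[Int].μZ.…}
[3] offer ok  ✓  state: send[Str].recv[Unit].send[Int].μZ.…
all 3 steps conform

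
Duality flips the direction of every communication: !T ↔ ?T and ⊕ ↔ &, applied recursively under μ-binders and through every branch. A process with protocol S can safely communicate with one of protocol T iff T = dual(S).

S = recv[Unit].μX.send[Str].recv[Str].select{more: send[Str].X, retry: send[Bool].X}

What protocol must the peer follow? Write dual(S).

recv[Unit] → send[Unit]
  μX → μX  (rec unchanged)
    send[Str] → recv[Str]
      recv[Str] → send[Str]
        select{more,retry} → offer{more,retry}  (select→offer)
          • more:
            send[Str] → recv[Str]
              X ↦ X
          • retry:
            send[Bool] → recv[Bool]
              X ↦ X

send[Unit].μX.recv[Str].send[Str].offer{more: recv[Str].X, retry: recv[Bool].X}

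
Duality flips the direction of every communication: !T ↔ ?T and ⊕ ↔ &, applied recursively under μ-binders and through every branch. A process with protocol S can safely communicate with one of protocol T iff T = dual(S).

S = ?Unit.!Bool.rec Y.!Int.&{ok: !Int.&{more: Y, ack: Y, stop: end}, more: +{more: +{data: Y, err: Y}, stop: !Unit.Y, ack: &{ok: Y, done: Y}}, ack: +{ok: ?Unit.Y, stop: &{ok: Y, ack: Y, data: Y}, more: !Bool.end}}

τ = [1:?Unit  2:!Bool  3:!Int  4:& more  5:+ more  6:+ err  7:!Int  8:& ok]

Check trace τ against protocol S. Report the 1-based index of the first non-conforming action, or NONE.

NONE

[1] ?Unit  ok  now at !Bool.rec Y.…
[2] !Bool  ok  now at rec Y.…
[3] !Int  ok  now at &{ok: !Int.&{more: rec Y.…, ack: rec Y.…, stop: end}, more: +{more: +{data: rec Y.…, err: rec Y.…}, stop: !Unit.rec Y.…, ack: &{ok: rec Y.…, done: rec Y.…}}, ack: +{ok: ?Unit.rec Y.…, stop: &{ok: rec Y.…, ack: rec Y.…, data: rec Y.…}, more: !Bool.end}}
[4] & more  ok  now at +{more: +{data: rec Y.…, err: rec Y.…}, stop: !Unit.rec Y.…, ack: &{ok: rec Y.…, done: rec Y.…}}
[5] + more  ok  now at +{data: rec Y.…, err: rec Y.…}
[6] + err  ok  now at rec Y.…
[7] !Int  ok  now at &{ok: !Int.&{more: rec Y.…, ack: rec Y.…, stop: end}, more: +{more: +{data: rec Y.…, err: rec Y.…}, stop: !Unit.rec Y.…, ack: &{ok: rec Y.…, done: rec Y.…}}, ack: +{ok: ?Unit.rec Y.…, stop: &{ok: rec Y.…, ack: rec Y.…, data: rec Y.…}, more: !Bool.end}}
[8] & ok  ok  now at !Int.&{more: rec Y.…, ack: rec Y.…, stop: end}
all 8 steps conform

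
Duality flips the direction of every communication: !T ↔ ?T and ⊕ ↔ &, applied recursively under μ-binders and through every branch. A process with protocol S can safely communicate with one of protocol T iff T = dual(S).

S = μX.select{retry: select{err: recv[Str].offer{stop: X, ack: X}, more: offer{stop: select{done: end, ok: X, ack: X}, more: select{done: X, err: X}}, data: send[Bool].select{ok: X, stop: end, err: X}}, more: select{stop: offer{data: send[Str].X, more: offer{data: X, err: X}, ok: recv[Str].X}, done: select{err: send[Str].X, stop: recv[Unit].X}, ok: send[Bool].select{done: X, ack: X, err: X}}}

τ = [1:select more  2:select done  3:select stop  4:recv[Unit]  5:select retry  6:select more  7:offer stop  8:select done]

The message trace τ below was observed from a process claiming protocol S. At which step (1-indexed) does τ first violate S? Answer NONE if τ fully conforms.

NONE

[1] select more  ok  state: select{stop: offer{data: send[Str].μX.…, more: offer{data: μX.…, err: μX.…}, ok: recv[Str].μX.…}, done: select{err: send[Str].μX.…, stop: recv[Unit].μX.…}, ok: send[Bool].select{done: μX.…, ack: μX.…, err: μX.…}}
[2] select done  ok  state: select{err: send[Str].μX.…, stop: recv[Unit].μX.…}
[3] select stop  ok  state: recv[Unit].μX.…
[4] recv[Unit]  ok  state: μX.…
[5] select retry  ok  state: select{err: recv[Str].offer{stop: μX.…, ack: μX.…}, more: offer{stop: select{done: end, ok: μX.…, ack: μX.…}, more: select{done: μX.…, err: μX.…}}, data: send[Bool].select{ok: μX.…, stop: end, err: μX.…}}
[6] select more  ok  state: offer{stop: select{done: end, ok: μX.…, ack: μX.…}, more: select{done: μX.…, err: μX.…}}
[7] offer stop  ok  state: select{done: end, ok: μX.…, ack: μX.…}
[8] select done  ok  state: end
all 8 steps conform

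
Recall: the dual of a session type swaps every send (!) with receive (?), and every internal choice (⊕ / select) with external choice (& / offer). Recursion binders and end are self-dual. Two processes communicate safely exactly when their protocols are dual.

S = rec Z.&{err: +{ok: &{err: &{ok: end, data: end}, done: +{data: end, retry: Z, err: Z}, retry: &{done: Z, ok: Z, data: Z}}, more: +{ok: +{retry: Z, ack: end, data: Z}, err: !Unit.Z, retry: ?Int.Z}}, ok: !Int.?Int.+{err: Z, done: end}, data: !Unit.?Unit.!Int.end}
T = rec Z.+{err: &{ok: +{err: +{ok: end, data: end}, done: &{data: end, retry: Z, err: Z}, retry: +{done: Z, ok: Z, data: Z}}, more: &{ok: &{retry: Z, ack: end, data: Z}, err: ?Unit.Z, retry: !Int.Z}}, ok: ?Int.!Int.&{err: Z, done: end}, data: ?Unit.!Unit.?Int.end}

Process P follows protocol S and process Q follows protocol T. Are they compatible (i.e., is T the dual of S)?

YES

rec Z | rec Z  ✓ (μ self-dual)
  &{err,ok,data} | +{err,ok,data}  ✓ labels match
    case err:
      +{ok,more} | &{ok,more}  ✓ labels match
        case ok:
          &{err,done,retry} | +{err,done,retry}  ✓ labels match
            case err:
              &{ok,data} | +{ok,data}  ✓ labels match
                case ok:
                  end | end  ✓
                case data:
                  end | end  ✓
            case done:
              +{data,retry,err} | &{data,retry,err}  ✓ labels match
                case data:
                  end | end  ✓
                case retry:
                  Z | Z  ✓
                case err:
                  Z | Z  ✓
            case retry:
              &{done,ok,data} | +{done,ok,data}  ✓ labels match
                case done:
                  Z | Z  ✓
                case ok:
                  Z | Z  ✓
                case data:
                  Z | Z  ✓
        case more:
          +{ok,err,retry} | &{ok,err,retry}  ✓ labels match
            case ok:
              +{retry,ack,data} | &{retry,ack,data}  ✓ labels match
                case retry:
                  Z | Z  ✓
                case ack:
                  end | end  ✓
                case data:
                  Z | Z  ✓
            case err:
              !Unit | ?Unit  ✓
                Z | Z  ✓
            case retry:
              ?Int | !Int  ✓
                Z | Z  ✓
    case ok:
      !Int | ?Int  ✓
        ?Int | !Int  ✓
          +{err,done} | &{err,done}  ✓ labels match
            case err:
              Z | Z  ✓
            case done:
              end | end  ✓
    case data:
      !Unit | ?Unit  ✓
        ?Unit | !Unit  ✓
          !Int | ?Int  ✓
            end | end  ✓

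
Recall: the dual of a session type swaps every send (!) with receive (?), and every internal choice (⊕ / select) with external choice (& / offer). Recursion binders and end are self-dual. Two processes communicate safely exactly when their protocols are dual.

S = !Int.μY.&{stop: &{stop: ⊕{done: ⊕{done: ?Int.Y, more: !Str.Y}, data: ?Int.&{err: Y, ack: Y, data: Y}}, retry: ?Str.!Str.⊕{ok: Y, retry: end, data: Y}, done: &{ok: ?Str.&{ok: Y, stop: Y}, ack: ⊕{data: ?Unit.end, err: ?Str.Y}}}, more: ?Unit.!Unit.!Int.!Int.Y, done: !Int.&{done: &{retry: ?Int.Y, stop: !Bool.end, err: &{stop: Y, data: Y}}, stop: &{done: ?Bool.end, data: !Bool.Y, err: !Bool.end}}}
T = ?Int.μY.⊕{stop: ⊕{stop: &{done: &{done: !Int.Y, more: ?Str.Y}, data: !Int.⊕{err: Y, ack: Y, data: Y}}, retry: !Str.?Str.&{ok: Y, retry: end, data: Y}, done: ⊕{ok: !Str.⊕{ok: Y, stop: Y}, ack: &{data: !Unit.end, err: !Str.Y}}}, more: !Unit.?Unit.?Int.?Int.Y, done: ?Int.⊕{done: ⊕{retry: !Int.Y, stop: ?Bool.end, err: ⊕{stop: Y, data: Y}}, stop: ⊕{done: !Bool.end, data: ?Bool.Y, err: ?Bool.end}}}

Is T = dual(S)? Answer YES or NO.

YES

!Int | ?Int  match
  μY | μY  match (rec unchanged)
    &{stop,more,done} | ⊕{stop,more,done}  match label sets agree
      [stop]
        &{stop,retry,done} | ⊕{stop,retry,done}  match label sets agree
          [stop]
            ⊕{done,data} | &{done,data}  match label sets agree
              [done]
                ⊕{done,more} | &{done,more}  match label sets agree
                  [done]
                    ?Int | !Int  match
                      Y | Y  match
                  [more]
                    !Str | ?Str  match
                      Y | Y  match
              [data]
                ?Int | !Int  match
                  &{err,ack,data} | ⊕{err,ack,data}  match label sets agree
                    [err]
                      Y | Y  match
                    [ack]
                      Y | Y  match
                    [data]
                      Y | Y  match
          [retry]
            ?Str | !Str  match
              !Str | ?Str  match
                ⊕{ok,retry,data} | &{ok,retry,data}  match label sets agree
                  [ok]
                    Y | Y  match
                  [retry]
                    end | end  match
                  [data]
                    Y | Y  match
          [done]
            &{ok,ack} | ⊕{ok,ack}  match label sets agree
              [ok]
                ?Str | !Str  match
                  &{ok,stop} | ⊕{ok,stop}  match label sets agree
                    [ok]
                      Y | Y  match
                    [stop]
                      Y | Y  match
              [ack]
                ⊕{data,err} | &{data,err}  match label sets agree
                  [data]
                    ?Unit | !Unit  match
                      end | end  match
                  [err]
                    ?Str | !Str  match
                      Y | Y  match
      [more]
        ?Unit | !Unit  match
          !Unit | ?Unit  match
            !Int | ?Int  match
              !Int | ?Int  match
                Y | Y  match
      [done]
        !Int | ?Int  match
          &{done,stop} | ⊕{done,stop}  match label sets agree
            [done]
              &{retry,stop,err} | ⊕{retry,stop,err}  match label sets agree
                [retry]
                  ?Int | !Int  match
                    Y | Y  match
                [stop]
                  !Bool | ?Bool  match
                    end | end  match
                [err]
                  &{stop,data} | ⊕{stop,data}  match label sets agree
                    [stop]
                      Y | Y  match
                    [data]
                      Y | Y  match
            [stop]
              &{done,data,err} | ⊕{done,data,err}  match label sets agree
                [done]
                  ?Bool | !Bool  match
                    end | end  match
                [data]
                  !Bool | ?Bool  match
                    Y | Y  match
                [err]
                  !Bool | ?Bool  match
                    end | end  match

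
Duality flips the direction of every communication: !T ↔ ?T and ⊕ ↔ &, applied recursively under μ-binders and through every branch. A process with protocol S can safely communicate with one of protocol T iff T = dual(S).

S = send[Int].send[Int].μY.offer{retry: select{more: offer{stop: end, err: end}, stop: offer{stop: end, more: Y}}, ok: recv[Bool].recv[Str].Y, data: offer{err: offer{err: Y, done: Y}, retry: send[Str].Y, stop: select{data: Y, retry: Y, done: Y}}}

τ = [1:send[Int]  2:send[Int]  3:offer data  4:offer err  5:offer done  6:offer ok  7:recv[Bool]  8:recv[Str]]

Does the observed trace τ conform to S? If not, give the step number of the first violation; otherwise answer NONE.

step 1: send[Int]  match  residual = send[Int].μY.…
step 2: send[Int]  match  residual = μY.…
step 3: offer data  match  residual = offer{err: offer{err: μY.…, done: μY.…}, retry: send[Str].μY.…, stop: select{data: μY.…, retry: μY.…, done: μY.…}}
step 4: offer err  match  residual = offer{err: μY.…, done: μY.…}
step 5: offer done  match  residual = μY.…
step 6: offer ok  match  residual = recv[Bool].recv[Str].μY.…
step 7: recv[Bool]  match  residual = recv[Str].μY.…
step 8: recv[Str]  match  residual = μY.…
trace exhausted — no violation

NONE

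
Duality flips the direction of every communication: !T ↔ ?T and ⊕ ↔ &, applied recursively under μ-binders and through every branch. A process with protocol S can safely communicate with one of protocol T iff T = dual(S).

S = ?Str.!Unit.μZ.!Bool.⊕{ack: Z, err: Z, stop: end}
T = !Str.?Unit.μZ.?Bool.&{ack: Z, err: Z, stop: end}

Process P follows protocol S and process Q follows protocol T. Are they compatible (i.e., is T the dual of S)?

?Str | !Str  ok
  !Unit | ?Unit  ok
    μZ | μZ  ok (μ self-dual)
      !Bool | ?Bool  ok
        ⊕{ack,err,stop} | &{ack,err,stop}  ok label sets agree
          case ack:
            Z | Z  ok
          case err:
            Z | Z  ok
          case stop:
            end | end  ok

YES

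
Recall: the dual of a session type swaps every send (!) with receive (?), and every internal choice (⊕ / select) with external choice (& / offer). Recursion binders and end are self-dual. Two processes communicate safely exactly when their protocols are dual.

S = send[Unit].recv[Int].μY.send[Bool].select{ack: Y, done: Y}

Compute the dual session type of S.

send[Unit] = recv[Unit]
  recv[Int] = send[Int]
    μY = μY  (binder kept)
      send[Bool] = recv[Bool]
        select{ack,done} = offer{ack,done}  (select→offer)
          [ack]
            dual(Y) = Y
          [done]
            dual(Y) = Y

recv[Unit].send[Int].μY.recv[Bool].offer{ack: Y, done: Y}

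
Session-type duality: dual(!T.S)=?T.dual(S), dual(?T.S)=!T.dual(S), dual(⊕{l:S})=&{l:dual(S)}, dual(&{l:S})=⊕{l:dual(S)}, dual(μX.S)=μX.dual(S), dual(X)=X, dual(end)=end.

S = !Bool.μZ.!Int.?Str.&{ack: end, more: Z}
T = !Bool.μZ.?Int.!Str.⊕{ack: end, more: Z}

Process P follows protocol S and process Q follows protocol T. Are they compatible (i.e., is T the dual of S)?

NO

!Bool | !Bool  ✗ same direction on both sides — not dual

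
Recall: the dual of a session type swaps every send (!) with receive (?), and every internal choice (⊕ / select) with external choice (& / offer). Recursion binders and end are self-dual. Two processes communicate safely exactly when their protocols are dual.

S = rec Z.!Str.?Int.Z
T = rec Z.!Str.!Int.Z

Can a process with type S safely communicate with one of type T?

rec Z ‖ rec Z  ok (μ self-dual)
  !Str ‖ !Str  ✗ same direction on both sides — not dual

NO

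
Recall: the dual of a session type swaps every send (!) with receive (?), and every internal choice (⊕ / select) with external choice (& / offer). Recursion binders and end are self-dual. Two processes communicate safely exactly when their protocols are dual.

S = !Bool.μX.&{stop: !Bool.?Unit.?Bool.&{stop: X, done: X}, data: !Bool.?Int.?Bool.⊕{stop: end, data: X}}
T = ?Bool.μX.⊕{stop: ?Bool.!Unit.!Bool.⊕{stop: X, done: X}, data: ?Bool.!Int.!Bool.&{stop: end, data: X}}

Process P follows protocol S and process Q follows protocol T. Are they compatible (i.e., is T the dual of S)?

!Bool vs ?Bool  ok
  μX vs μX  ok (rec unchanged)
    &{stop,data} vs ⊕{stop,data}  ok same labels
      case stop:
        !Bool vs ?Bool  ok
          ?Unit vs !Unit  ok
            ?Bool vs !Bool  ok
              &{stop,done} vs ⊕{stop,done}  ok same labels
                case stop:
                  X vs X  ok
                case done:
                  X vs X  ok
      case data:
        !Bool vs ?Bool  ok
          ?Int vs !Int  ok
            ?Bool vs !Bool  ok
              ⊕{stop,data} vs &{stop,data}  ok same labels
                case stop:
                  end vs end  ok
                case data:
                  X vs X  ok

YES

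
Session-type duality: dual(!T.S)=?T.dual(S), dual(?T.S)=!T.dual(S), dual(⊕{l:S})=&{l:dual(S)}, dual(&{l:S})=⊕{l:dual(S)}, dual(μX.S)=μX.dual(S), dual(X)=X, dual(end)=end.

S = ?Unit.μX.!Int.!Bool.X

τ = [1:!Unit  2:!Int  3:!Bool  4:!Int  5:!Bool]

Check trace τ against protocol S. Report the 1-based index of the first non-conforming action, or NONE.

step 1: got !Unit, protocol expects ?Unit  ✗

1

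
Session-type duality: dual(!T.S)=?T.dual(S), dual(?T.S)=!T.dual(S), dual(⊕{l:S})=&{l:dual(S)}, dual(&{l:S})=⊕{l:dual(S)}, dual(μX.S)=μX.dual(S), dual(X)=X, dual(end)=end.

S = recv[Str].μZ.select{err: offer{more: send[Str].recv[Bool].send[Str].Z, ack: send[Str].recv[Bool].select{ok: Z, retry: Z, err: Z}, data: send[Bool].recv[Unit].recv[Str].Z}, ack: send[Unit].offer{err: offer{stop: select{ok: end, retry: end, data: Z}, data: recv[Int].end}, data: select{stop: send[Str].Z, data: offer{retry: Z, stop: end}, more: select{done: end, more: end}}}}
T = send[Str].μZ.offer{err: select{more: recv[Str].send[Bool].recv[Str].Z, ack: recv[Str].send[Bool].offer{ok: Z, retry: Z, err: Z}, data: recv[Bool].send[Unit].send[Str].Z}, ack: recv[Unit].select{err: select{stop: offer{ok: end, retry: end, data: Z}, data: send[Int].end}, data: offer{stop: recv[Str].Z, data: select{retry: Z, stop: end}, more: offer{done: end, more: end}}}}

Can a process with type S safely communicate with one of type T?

recv[Str] | send[Str]  ✓
  μZ | μZ  ✓ (rec unchanged)
    select{err,ack} | offer{err,ack}  ✓ same labels
      • err:
        offer{more,ack,data} | select{more,ack,data}  ✓ same labels
          • more:
            send[Str] | recv[Str]  ✓
              recv[Bool] | send[Bool]  ✓
                send[Str] | recv[Str]  ✓
                  Z | Z  ✓
          • ack:
            send[Str] | recv[Str]  ✓
              recv[Bool] | send[Bool]  ✓
                select{ok,retry,err} | offer{ok,retry,err}  ✓ same labels
                  • ok:
                    Z | Z  ✓
                  • retry:
                    Z | Z  ✓
                  • err:
                    Z | Z  ✓
          • data:
            send[Bool] | recv[Bool]  ✓
              recv[Unit] | send[Unit]  ✓
                recv[Str] | send[Str]  ✓
                  Z | Z  ✓
      • ack:
        send[Unit] | recv[Unit]  ✓
          offer{err,data} | select{err,data}  ✓ same labels
            • err:
              offer{stop,data} | select{stop,data}  ✓ same labels
                • stop:
                  select{ok,retry,data} | offer{ok,retry,data}  ✓ same labels
                    • ok:
                      end | end  ✓
                    • retry:
                      end | end  ✓
                    • data:
                      Z | Z  ✓
                • data:
                  recv[Int] | send[Int]  ✓
                    end | end  ✓
            • data:
              select{stop,data,more} | offer{stop,data,more}  ✓ same labels
                • stop:
                  send[Str] | recv[Str]  ✓
                    Z | Z  ✓
                • data:
                  offer{retry,stop} | select{retry,stop}  ✓ same labels
                    • retry:
                      Z | Z  ✓
                    • stop:
                      end | end  ✓
                • more:
                  select{done,more} | offer{done,more}  ✓ same labels
                    • done:
                      end | end  ✓
                    • more:
                      end | end  ✓

YES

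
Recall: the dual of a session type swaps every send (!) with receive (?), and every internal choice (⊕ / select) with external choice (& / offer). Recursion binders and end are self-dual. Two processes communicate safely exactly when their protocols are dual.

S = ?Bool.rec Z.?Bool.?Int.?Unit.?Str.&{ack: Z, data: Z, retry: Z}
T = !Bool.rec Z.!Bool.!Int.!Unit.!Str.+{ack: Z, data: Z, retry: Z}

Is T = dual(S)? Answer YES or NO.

?Bool | !Bool  ✓
  rec Z | rec Z  ✓ (μ self-dual)
    ?Bool | !Bool  ✓
      ?Int | !Int  ✓
        ?Unit | !Unit  ✓
          ?Str | !Str  ✓
            &{ack,data,retry} | +{ack,data,retry}  ✓ label sets agree
              • ack:
                Z | Z  ✓
              • data:
                Z | Z  ✓
              • retry:
                Z | Z  ✓

YES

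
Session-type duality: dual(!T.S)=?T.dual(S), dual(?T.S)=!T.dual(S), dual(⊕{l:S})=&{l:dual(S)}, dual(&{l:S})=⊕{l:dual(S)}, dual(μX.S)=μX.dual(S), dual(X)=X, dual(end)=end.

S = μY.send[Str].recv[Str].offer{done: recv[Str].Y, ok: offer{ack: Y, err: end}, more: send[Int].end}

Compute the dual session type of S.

μY ↦ μY  (binder kept)
  send[Str] ↦ recv[Str]
    recv[Str] ↦ send[Str]
      offer{done,ok,more} ↦ select{done,ok,more}  (offer→select)
        • done:
          recv[Str] ↦ send[Str]
            Y self-dual
        • ok:
          offer{ack,err} ↦ select{ack,err}  (offer→select)
            • ack:
              Y self-dual
            • err:
              end self-dual
        • more:
          send[Int] ↦ recv[Int]
            end self-dual

μY.recv[Str].send[Str].select{done: send[Str].Y, ok: select{ack: Y, err: end}, more: recv[Int].end}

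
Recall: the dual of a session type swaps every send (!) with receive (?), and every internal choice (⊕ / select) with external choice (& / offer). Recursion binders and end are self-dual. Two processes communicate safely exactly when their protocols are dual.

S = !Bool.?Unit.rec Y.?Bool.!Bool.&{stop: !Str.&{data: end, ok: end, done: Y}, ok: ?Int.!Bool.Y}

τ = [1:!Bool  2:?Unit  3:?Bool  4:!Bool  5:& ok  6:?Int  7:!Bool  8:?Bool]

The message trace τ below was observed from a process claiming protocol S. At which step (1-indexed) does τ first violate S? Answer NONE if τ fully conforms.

NONE

[1] !Bool  ok  now at ?Unit.rec Y.…
[2] ?Unit  ok  now at rec Y.…
[3] ?Bool  ok  now at !Bool.&{stop: !Str.&{data: end, ok: end, done: rec Y.…}, ok: ?Int.!Bool.rec Y.…}
[4] !Bool  ok  now at &{stop: !Str.&{data: end, ok: end, done: rec Y.…}, ok: ?Int.!Bool.rec Y.…}
[5] & ok  ok  now at ?Int.!Bool.rec Y.…
[6] ?Int  ok  now at !Bool.rec Y.…
[7] !Bool  ok  now at rec Y.…
[8] ?Bool  ok  now at !Bool.&{stop: !Str.&{data: end, ok: end, done: rec Y.…}, ok: ?Int.!Bool.rec Y.…}
all 8 steps conform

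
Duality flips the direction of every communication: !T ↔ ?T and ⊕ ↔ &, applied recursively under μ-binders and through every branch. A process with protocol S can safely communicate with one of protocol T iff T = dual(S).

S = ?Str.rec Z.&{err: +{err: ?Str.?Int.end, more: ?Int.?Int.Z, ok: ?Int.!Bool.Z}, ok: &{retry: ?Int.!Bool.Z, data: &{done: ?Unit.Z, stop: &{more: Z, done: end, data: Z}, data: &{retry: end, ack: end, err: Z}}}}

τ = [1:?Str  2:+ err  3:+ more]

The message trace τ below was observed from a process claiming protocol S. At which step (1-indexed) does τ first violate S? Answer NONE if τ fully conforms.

@1 ?Str  ok  state: rec Z.…
@2 got + err, protocol expects & err or & ok  ✗

2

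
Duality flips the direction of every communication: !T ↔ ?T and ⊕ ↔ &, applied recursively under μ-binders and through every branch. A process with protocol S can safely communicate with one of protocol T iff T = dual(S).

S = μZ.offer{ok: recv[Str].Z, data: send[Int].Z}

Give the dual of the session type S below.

μZ → μZ  (μ self-dual)
  offer{ok,data} → select{ok,data}  (external→internal)
    [ok]
      recv[Str] → send[Str]
        Z ↦ Z
    [data]
      send[Int] → recv[Int]
        Z ↦ Z

μZ.select{ok: send[Str].Z, data: recv[Int].Z}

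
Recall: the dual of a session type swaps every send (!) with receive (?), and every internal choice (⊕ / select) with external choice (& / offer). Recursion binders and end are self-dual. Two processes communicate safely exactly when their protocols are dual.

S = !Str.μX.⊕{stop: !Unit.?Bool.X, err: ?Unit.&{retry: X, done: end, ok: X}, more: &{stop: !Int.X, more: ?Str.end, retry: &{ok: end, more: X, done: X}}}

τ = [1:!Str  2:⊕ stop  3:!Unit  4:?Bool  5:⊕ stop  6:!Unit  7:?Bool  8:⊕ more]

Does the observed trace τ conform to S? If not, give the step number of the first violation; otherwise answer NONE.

NONE

[1] !Str  match  residual = μX.…
[2] ⊕ stop  match  residual = !Unit.?Bool.μX.…
[3] !Unit  match  residual = ?Bool.μX.…
[4] ?Bool  match  residual = μX.…
[5] ⊕ stop  match  residual = !Unit.?Bool.μX.…
[6] !Unit  match  residual = ?Bool.μX.…
[7] ?Bool  match  residual = μX.…
[8] ⊕ more  match  residual = &{stop: !Int.μX.…, more: ?Str.end, retry: &{ok: end, more: μX.…, done: μX.…}}
all 8 steps conform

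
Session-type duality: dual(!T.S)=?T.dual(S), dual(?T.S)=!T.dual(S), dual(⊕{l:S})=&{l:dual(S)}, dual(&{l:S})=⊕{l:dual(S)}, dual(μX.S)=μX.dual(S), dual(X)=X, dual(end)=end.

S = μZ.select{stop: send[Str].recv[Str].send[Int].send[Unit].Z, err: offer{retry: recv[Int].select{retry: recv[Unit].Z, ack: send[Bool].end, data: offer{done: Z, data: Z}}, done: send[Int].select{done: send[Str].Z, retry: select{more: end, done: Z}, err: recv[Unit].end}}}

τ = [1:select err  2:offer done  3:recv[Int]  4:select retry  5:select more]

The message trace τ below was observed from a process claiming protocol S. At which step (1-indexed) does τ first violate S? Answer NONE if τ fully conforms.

3

@1 select err  match  now at offer{retry: recv[Int].select{retry: recv[Unit].μZ.…, ack: send[Bool].end, data: offer{done: μZ.…, data: μZ.…}}, done: send[Int].select{done: send[Str].μZ.…, retry: select{more: end, done: μZ.…}, err: recv[Unit].end}}
@2 offer done  match  now at send[Int].select{done: send[Str].μZ.…, retry: select{more: end, done: μZ.…}, err: recv[Unit].end}
@3 got recv[Int], protocol expects send[Int]  ✗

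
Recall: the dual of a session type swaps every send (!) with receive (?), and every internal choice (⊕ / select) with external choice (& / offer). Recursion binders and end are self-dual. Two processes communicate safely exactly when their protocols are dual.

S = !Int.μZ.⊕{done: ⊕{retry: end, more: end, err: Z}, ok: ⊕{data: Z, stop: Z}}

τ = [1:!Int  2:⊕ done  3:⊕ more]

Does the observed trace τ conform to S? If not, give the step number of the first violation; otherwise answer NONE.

NONE

@1 !Int  ok  residual = μZ.…
@2 ⊕ done  ok  residual = ⊕{retry: end, more: end, err: μZ.…}
@3 ⊕ more  ok  residual = end
trace exhausted — no violation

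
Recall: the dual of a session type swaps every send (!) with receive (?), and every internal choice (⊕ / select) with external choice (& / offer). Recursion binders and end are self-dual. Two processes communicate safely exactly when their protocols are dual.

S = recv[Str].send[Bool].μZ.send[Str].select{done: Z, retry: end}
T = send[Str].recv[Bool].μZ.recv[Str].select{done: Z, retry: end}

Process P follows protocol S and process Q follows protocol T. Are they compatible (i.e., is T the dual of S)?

recv[Str] vs send[Str]  match
  send[Bool] vs recv[Bool]  match
    μZ vs μZ  match (binder kept)
      send[Str] vs recv[Str]  match
        select{done,retry} vs select{done,retry}  ✗ choice polarity not flipped — not dual

NO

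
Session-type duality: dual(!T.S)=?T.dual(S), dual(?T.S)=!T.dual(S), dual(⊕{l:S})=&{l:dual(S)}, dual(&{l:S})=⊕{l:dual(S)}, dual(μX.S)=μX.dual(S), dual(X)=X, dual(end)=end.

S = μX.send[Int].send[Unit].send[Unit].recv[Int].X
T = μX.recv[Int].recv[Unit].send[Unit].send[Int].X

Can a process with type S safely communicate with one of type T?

NO

μX ‖ μX  match (rec unchanged)
  send[Int] ‖ recv[Int]  match
    send[Unit] ‖ recv[Unit]  match
      send[Unit] ‖ send[Unit]  ✗ same direction on both sides — not dual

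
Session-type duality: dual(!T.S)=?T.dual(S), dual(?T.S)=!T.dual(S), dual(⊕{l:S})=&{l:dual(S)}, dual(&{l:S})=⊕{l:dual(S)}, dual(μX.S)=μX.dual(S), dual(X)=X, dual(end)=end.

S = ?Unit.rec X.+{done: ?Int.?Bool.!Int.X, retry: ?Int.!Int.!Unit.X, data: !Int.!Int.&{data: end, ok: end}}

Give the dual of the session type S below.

!Unit.rec X.&{done: !Int.!Bool.?Int.X, retry: !Int.?Int.?Unit.X, data: ?Int.?Int.+{data: end, ok: end}}

?Unit = !Unit
  rec X = rec X  (μ self-dual)
    +{done,retry,data} = &{done,retry,data}  (select→offer)
      case done:
        ?Int = !Int
          ?Bool = !Bool
            !Int = ?Int
              X self-dual
      case retry:
        ?Int = !Int
          !Int = ?Int
            !Unit = ?Unit
              X self-dual
      case data:
        !Int = ?Int
          !Int = ?Int
            &{data,ok} = +{data,ok}  (offer→select)
              case data:
                end self-dual
              case ok:
                end self-dual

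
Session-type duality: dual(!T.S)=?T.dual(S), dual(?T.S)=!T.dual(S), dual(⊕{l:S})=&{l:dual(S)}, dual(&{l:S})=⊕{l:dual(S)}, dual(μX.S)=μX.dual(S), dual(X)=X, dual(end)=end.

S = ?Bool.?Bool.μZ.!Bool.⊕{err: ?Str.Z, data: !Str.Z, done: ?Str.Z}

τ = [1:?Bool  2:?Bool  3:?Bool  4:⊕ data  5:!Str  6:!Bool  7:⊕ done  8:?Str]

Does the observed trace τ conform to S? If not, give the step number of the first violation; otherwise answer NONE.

3

@1 ?Bool  ok  now at ?Bool.μZ.…
@2 ?Bool  ok  now at μZ.…
@3 got ?Bool, protocol expects !Bool  ✗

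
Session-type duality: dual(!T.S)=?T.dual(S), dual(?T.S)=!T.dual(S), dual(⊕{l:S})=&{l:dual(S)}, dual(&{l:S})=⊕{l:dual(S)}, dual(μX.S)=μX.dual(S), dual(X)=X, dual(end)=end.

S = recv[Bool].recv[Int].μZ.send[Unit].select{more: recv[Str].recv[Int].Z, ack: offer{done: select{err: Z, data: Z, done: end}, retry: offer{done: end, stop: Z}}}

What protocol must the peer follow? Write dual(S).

recv[Bool] = send[Bool]
  recv[Int] = send[Int]
    μZ = μZ  (μ self-dual)
      send[Unit] = recv[Unit]
        select{more,ack} = offer{more,ack}  (internal→external)
          • more:
            recv[Str] = send[Str]
              recv[Int] = send[Int]
                dual(Z) = Z
          • ack:
            offer{done,retry} = select{done,retry}  (&→⊕)
              • done:
                select{err,data,done} = offer{err,data,done}  (internal→external)
                  • err:
                    dual(Z) = Z
                  • data:
                    dual(Z) = Z
                  • done:
                    dual(end) = end
              • retry:
                offer{done,stop} = select{done,stop}  (&→⊕)
                  • done:
                    dual(end) = end
                  • stop:
                    dual(Z) = Z

send[Bool].send[Int].μZ.recv[Unit].offer{more: send[Str].send[Int].Z, ack: select{done: offer{err: Z, data: Z, done: end}, retry: select{done: end, stop: Z}}}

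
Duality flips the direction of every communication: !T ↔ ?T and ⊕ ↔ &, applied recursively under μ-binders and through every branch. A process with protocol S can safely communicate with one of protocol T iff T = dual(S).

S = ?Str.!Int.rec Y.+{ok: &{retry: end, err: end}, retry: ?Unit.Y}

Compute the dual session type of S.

?Str = !Str
  !Int = ?Int
    rec Y = rec Y  (μ self-dual)
      +{ok,retry} = &{ok,retry}  (select→offer)
        [ok]
          &{retry,err} = +{retry,err}  (&→⊕)
            [retry]
              end self-dual
            [err]
              end self-dual
        [retry]
          ?Unit = !Unit
            Y self-dual

!Str.?Int.rec Y.&{ok: +{retry: end, err: end}, retry: !Unit.Y}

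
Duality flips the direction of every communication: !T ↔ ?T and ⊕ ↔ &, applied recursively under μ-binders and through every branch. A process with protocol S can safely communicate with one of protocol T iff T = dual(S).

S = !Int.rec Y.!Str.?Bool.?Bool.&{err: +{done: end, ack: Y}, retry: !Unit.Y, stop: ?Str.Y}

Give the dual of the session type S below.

!Int = ?Int
  rec Y = rec Y  (μ self-dual)
    !Str = ?Str
      ?Bool = !Bool
        ?Bool = !Bool
          &{err,retry,stop} = +{err,retry,stop}  (offer→select)
            • err:
              +{done,ack} = &{done,ack}  (select→offer)
                • done:
                  end self-dual
                • ack:
                  Y self-dual
            • retry:
              !Unit = ?Unit
                Y self-dual
            • stop:
              ?Str = !Str
                Y self-dual

?Int.rec Y.?Str.!Bool.!Bool.+{err: &{done: end, ack: Y}, retry: ?Unit.Y, stop: !Str.Y}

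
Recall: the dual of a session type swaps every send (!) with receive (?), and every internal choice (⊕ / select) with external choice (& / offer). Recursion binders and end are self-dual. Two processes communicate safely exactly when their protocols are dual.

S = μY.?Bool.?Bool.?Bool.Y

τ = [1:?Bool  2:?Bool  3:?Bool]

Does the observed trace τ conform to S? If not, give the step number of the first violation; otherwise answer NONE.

NONE

[1] ?Bool  ✓  cont: ?Bool.?Bool.μY.…
[2] ?Bool  ✓  cont: ?Bool.μY.…
[3] ?Bool  ✓  cont: μY.…
all 3 steps conform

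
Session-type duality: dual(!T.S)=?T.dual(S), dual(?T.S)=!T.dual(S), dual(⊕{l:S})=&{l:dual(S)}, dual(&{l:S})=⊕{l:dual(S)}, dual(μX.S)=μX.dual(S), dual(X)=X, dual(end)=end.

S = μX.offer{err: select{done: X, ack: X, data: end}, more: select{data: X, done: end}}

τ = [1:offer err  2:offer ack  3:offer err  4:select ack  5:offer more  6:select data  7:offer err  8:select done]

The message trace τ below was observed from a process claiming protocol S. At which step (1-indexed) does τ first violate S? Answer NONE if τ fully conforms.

@1 offer err  ✓  cont: select{done: μX.…, ack: μX.…, data: end}
@2 got offer ack, protocol expects select done or select ack or select data  ✗

2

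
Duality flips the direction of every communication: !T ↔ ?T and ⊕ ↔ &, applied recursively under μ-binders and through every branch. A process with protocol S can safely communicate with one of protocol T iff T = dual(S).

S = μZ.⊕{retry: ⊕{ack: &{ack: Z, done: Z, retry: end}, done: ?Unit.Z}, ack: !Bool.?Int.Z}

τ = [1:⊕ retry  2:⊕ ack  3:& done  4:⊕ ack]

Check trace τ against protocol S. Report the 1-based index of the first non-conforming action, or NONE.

NONE

[1] ⊕ retry  match  now at ⊕{ack: &{ack: μZ.…, done: μZ.…, retry: end}, done: ?Unit.μZ.…}
[2] ⊕ ack  match  now at &{ack: μZ.…, done: μZ.…, retry: end}
[3] & done  match  now at μZ.…
[4] ⊕ ack  match  now at !Bool.?Int.μZ.…
τ conforms to S (length 4)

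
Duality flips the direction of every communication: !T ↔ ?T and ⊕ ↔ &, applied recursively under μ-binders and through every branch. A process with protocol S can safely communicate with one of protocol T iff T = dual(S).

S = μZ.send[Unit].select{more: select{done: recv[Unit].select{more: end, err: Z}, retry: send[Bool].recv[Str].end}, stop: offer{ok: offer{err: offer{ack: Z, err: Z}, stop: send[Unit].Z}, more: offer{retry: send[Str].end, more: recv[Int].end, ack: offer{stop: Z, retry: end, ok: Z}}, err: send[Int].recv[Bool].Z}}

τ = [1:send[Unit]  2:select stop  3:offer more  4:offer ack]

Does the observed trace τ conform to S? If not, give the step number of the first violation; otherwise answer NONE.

NONE

[1] send[Unit]  ok  residual = select{more: select{done: recv[Unit].select{more: end, err: μZ.…}, retry: send[Bool].recv[Str].end}, stop: offer{ok: offer{err: offer{ack: μZ.…, err: μZ.…}, stop: send[Unit].μZ.…}, more: offer{retry: send[Str].end, more: recv[Int].end, ack: offer{stop: μZ.…, retry: end, ok: μZ.…}}, err: send[Int].recv[Bool].μZ.…}}
[2] select stop  ok  residual = offer{ok: offer{err: offer{ack: μZ.…, err: μZ.…}, stop: send[Unit].μZ.…}, more: offer{retry: send[Str].end, more: recv[Int].end, ack: offer{stop: μZ.…, retry: end, ok: μZ.…}}, err: send[Int].recv[Bool].μZ.…}
[3] offer more  ok  residual = offer{retry: send[Str].end, more: recv[Int].end, ack: offer{stop: μZ.…, retry: end, ok: μZ.…}}
[4] offer ack  ok  residual = offer{stop: μZ.…, retry: end, ok: μZ.…}
τ conforms to S (length 4)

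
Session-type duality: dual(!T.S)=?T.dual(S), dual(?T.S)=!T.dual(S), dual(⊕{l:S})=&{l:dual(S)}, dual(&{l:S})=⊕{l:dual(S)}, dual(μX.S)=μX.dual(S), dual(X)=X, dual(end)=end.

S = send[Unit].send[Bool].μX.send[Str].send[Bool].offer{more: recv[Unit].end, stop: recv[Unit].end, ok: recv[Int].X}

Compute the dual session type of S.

send[Unit] → recv[Unit]
  send[Bool] → recv[Bool]
    μX → μX  (μ self-dual)
      send[Str] → recv[Str]
        send[Bool] → recv[Bool]
          offer{more,stop,ok} → select{more,stop,ok}  (&→⊕)
            [more]
              recv[Unit] → send[Unit]
                end ↦ end
            [stop]
              recv[Unit] → send[Unit]
                end ↦ end
            [ok]
              recv[Int] → send[Int]
                X ↦ X

recv[Unit].recv[Bool].μX.recv[Str].recv[Bool].select{more: send[Unit].end, stop: send[Unit].end, ok: send[Int].X}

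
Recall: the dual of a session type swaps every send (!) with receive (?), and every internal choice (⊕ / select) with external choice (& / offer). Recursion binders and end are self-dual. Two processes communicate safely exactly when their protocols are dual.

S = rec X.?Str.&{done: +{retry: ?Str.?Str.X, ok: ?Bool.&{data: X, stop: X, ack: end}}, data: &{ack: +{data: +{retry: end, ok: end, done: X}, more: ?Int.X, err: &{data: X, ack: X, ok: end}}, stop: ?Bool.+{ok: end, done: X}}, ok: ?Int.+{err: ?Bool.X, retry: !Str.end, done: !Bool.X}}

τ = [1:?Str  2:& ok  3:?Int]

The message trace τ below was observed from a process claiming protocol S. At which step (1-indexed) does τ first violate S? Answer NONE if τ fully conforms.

NONE

[1] ?Str  match  cont: &{done: +{retry: ?Str.?Str.rec X.…, ok: ?Bool.&{data: rec X.…, stop: rec X.…, ack: end}}, data: &{ack: +{data: +{retry: end, ok: end, done: rec X.…}, more: ?Int.rec X.…, err: &{data: rec X.…, ack: rec X.…, ok: end}}, stop: ?Bool.+{ok: end, done: rec X.…}}, ok: ?Int.+{err: ?Bool.rec X.…, retry: !Str.end, done: !Bool.rec X.…}}
[2] & ok  match  cont: ?Int.+{err: ?Bool.rec X.…, retry: !Str.end, done: !Bool.rec X.…}
[3] ?Int  match  cont: +{err: ?Bool.rec X.…, retry: !Str.end, done: !Bool.rec X.…}
all 3 steps conform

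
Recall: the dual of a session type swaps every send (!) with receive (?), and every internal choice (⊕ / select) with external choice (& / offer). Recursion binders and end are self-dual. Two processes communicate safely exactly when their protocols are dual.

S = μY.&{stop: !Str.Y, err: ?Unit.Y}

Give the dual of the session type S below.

μY.⊕{stop: ?Str.Y, err: !Unit.Y}

μY = μY  (rec unchanged)
  &{stop,err} = ⊕{stop,err}  (&→⊕)
    case stop:
      !Str = ?Str
        Y ↦ Y
    case err:
      ?Unit = !Unit
        Y ↦ Y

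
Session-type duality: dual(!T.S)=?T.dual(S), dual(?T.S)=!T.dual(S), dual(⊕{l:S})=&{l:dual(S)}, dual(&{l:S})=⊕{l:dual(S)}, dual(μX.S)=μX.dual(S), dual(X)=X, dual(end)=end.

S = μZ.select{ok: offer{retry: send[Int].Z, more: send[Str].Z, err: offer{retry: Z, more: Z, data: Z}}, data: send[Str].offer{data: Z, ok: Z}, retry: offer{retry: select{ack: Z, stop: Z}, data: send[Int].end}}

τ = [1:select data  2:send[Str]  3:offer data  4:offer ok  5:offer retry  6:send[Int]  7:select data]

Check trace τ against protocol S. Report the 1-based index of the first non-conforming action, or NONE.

step 1: select data  match  now at send[Str].offer{data: μZ.…, ok: μZ.…}
step 2: send[Str]  match  now at offer{data: μZ.…, ok: μZ.…}
step 3: offer data  match  now at μZ.…
step 4: got offer ok, protocol expects select ok or select data or select retry  ✗

4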